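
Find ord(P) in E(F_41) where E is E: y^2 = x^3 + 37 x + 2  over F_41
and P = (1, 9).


Compute successive multiples of P until we hit O:
  1P = (1, 9)
  2P = (8, 21)
  3P = (9, 30)
  4P = (27, 15)
  5P = (23, 8)
  6P = (22, 5)
  7P = (0, 24)
  8P = (19, 15)
  ... (continuing to 51P)
  51P = O

ord(P) = 51


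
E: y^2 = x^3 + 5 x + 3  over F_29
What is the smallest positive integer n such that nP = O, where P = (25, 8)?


Compute successive multiples of P until we hit O:
  1P = (25, 8)
  2P = (3, 25)
  3P = (14, 27)
  4P = (10, 3)
  5P = (7, 27)
  6P = (17, 19)
  7P = (12, 14)
  8P = (8, 2)
  ... (continuing to 24P)
  24P = O

ord(P) = 24


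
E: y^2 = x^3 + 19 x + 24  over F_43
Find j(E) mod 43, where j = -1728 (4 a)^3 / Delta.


Delta = -16(4 a^3 + 27 b^2) mod 43 = 20
-1728 * (4 a)^3 = -1728 * (4*19)^3 mod 43 = 2
j = 2 * 20^(-1) mod 43 = 13

j = 13 (mod 43)


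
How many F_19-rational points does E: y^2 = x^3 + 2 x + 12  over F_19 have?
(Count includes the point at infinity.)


For each x in F_19, count y with y^2 = x^3 + 2 x + 12 mod 19:
  x = 2: RHS = 5, y in [9, 10]  -> 2 point(s)
  x = 3: RHS = 7, y in [8, 11]  -> 2 point(s)
  x = 10: RHS = 6, y in [5, 14]  -> 2 point(s)
  x = 11: RHS = 16, y in [4, 15]  -> 2 point(s)
  x = 12: RHS = 16, y in [4, 15]  -> 2 point(s)
  x = 15: RHS = 16, y in [4, 15]  -> 2 point(s)
  x = 16: RHS = 17, y in [6, 13]  -> 2 point(s)
  x = 17: RHS = 0, y in [0]  -> 1 point(s)
  x = 18: RHS = 9, y in [3, 16]  -> 2 point(s)
Affine points: 17. Add the point at infinity: total = 18.

#E(F_19) = 18


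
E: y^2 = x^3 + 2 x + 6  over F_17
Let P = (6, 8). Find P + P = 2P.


Doubling: s = (3 x1^2 + a) / (2 y1)
s = (3*6^2 + 2) / (2*8) mod 17 = 9
x3 = s^2 - 2 x1 mod 17 = 9^2 - 2*6 = 1
y3 = s (x1 - x3) - y1 mod 17 = 9 * (6 - 1) - 8 = 3

2P = (1, 3)


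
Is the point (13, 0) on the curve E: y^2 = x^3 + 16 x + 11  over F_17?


Check whether y^2 = x^3 + 16 x + 11 (mod 17) for (x, y) = (13, 0).
LHS: y^2 = 0^2 mod 17 = 0
RHS: x^3 + 16 x + 11 = 13^3 + 16*13 + 11 mod 17 = 2
LHS != RHS

No, not on the curve


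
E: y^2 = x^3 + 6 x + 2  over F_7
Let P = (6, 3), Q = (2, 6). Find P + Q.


P != Q, so use the chord formula.
s = (y2 - y1) / (x2 - x1) = (3) / (3) mod 7 = 1
x3 = s^2 - x1 - x2 mod 7 = 1^2 - 6 - 2 = 0
y3 = s (x1 - x3) - y1 mod 7 = 1 * (6 - 0) - 3 = 3

P + Q = (0, 3)


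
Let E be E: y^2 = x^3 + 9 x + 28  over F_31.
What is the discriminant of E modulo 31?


4 a^3 + 27 b^2 = 4*9^3 + 27*28^2 = 2916 + 21168 = 24084
Delta = -16 * (24084) = -385344
Delta mod 31 = 17

Delta = 17 (mod 31)


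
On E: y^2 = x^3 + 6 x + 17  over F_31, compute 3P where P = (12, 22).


k = 3 = 11_2 (binary, LSB first: 11)
Double-and-add from P = (12, 22):
  bit 0 = 1: acc = O + (12, 22) = (12, 22)
  bit 1 = 1: acc = (12, 22) + (17, 17) = (3, 0)

3P = (3, 0)


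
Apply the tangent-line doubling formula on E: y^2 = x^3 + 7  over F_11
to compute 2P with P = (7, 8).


Doubling: s = (3 x1^2 + a) / (2 y1)
s = (3*7^2 + 0) / (2*8) mod 11 = 3
x3 = s^2 - 2 x1 mod 11 = 3^2 - 2*7 = 6
y3 = s (x1 - x3) - y1 mod 11 = 3 * (7 - 6) - 8 = 6

2P = (6, 6)


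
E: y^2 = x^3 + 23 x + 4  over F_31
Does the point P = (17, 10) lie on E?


Check whether y^2 = x^3 + 23 x + 4 (mod 31) for (x, y) = (17, 10).
LHS: y^2 = 10^2 mod 31 = 7
RHS: x^3 + 23 x + 4 = 17^3 + 23*17 + 4 mod 31 = 7
LHS = RHS

Yes, on the curve


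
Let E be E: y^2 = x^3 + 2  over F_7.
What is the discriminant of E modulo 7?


4 a^3 + 27 b^2 = 4*0^3 + 27*2^2 = 0 + 108 = 108
Delta = -16 * (108) = -1728
Delta mod 7 = 1

Delta = 1 (mod 7)


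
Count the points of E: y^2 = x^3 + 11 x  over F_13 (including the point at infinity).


For each x in F_13, count y with y^2 = x^3 + 11 x + 0 mod 13:
  x = 0: RHS = 0, y in [0]  -> 1 point(s)
  x = 1: RHS = 12, y in [5, 8]  -> 2 point(s)
  x = 2: RHS = 4, y in [2, 11]  -> 2 point(s)
  x = 4: RHS = 4, y in [2, 11]  -> 2 point(s)
  x = 6: RHS = 9, y in [3, 10]  -> 2 point(s)
  x = 7: RHS = 4, y in [2, 11]  -> 2 point(s)
  x = 9: RHS = 9, y in [3, 10]  -> 2 point(s)
  x = 11: RHS = 9, y in [3, 10]  -> 2 point(s)
  x = 12: RHS = 1, y in [1, 12]  -> 2 point(s)
Affine points: 17. Add the point at infinity: total = 18.

#E(F_13) = 18


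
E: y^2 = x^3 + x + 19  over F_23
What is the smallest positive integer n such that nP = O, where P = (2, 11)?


Compute successive multiples of P until we hit O:
  1P = (2, 11)
  2P = (4, 15)
  3P = (21, 20)
  4P = (18, 2)
  5P = (7, 22)
  6P = (17, 2)
  7P = (20, 9)
  8P = (3, 7)
  ... (continuing to 19P)
  19P = O

ord(P) = 19


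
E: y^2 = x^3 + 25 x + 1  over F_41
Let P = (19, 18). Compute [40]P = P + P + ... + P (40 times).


k = 40 = 101000_2 (binary, LSB first: 000101)
Double-and-add from P = (19, 18):
  bit 0 = 0: acc unchanged = O
  bit 1 = 0: acc unchanged = O
  bit 2 = 0: acc unchanged = O
  bit 3 = 1: acc = O + (8, 37) = (8, 37)
  bit 4 = 0: acc unchanged = (8, 37)
  bit 5 = 1: acc = (8, 37) + (28, 12) = (4, 40)

40P = (4, 40)


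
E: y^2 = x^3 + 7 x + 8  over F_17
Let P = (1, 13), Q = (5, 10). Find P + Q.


P != Q, so use the chord formula.
s = (y2 - y1) / (x2 - x1) = (14) / (4) mod 17 = 12
x3 = s^2 - x1 - x2 mod 17 = 12^2 - 1 - 5 = 2
y3 = s (x1 - x3) - y1 mod 17 = 12 * (1 - 2) - 13 = 9

P + Q = (2, 9)


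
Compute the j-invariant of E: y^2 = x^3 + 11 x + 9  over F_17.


Delta = -16(4 a^3 + 27 b^2) mod 17 = 14
-1728 * (4 a)^3 = -1728 * (4*11)^3 mod 17 = 16
j = 16 * 14^(-1) mod 17 = 6

j = 6 (mod 17)


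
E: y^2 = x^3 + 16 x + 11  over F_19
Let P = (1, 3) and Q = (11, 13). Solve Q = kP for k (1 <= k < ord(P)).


Enumerate multiples of P until we hit Q = (11, 13):
  1P = (1, 3)
  2P = (17, 16)
  3P = (5, 8)
  4P = (11, 13)
Match found at i = 4.

k = 4


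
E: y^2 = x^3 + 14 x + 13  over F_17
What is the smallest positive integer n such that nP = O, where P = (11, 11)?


Compute successive multiples of P until we hit O:
  1P = (11, 11)
  2P = (11, 6)
  3P = O

ord(P) = 3


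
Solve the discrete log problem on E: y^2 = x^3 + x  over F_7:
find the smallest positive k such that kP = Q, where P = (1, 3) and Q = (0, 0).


Enumerate multiples of P until we hit Q = (0, 0):
  1P = (1, 3)
  2P = (0, 0)
Match found at i = 2.

k = 2


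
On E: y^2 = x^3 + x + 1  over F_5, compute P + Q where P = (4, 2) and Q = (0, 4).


P != Q, so use the chord formula.
s = (y2 - y1) / (x2 - x1) = (2) / (1) mod 5 = 2
x3 = s^2 - x1 - x2 mod 5 = 2^2 - 4 - 0 = 0
y3 = s (x1 - x3) - y1 mod 5 = 2 * (4 - 0) - 2 = 1

P + Q = (0, 1)


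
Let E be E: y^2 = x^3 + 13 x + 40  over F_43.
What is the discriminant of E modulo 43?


4 a^3 + 27 b^2 = 4*13^3 + 27*40^2 = 8788 + 43200 = 51988
Delta = -16 * (51988) = -831808
Delta mod 43 = 27

Delta = 27 (mod 43)


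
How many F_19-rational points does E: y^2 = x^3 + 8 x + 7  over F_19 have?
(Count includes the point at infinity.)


For each x in F_19, count y with y^2 = x^3 + 8 x + 7 mod 19:
  x = 0: RHS = 7, y in [8, 11]  -> 2 point(s)
  x = 1: RHS = 16, y in [4, 15]  -> 2 point(s)
  x = 3: RHS = 1, y in [1, 18]  -> 2 point(s)
  x = 5: RHS = 1, y in [1, 18]  -> 2 point(s)
  x = 6: RHS = 5, y in [9, 10]  -> 2 point(s)
  x = 7: RHS = 7, y in [8, 11]  -> 2 point(s)
  x = 10: RHS = 4, y in [2, 17]  -> 2 point(s)
  x = 11: RHS = 1, y in [1, 18]  -> 2 point(s)
  x = 12: RHS = 7, y in [8, 11]  -> 2 point(s)
  x = 13: RHS = 9, y in [3, 16]  -> 2 point(s)
  x = 15: RHS = 6, y in [5, 14]  -> 2 point(s)
  x = 18: RHS = 17, y in [6, 13]  -> 2 point(s)
Affine points: 24. Add the point at infinity: total = 25.

#E(F_19) = 25


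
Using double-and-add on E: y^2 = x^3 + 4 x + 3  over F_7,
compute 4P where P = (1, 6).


k = 4 = 100_2 (binary, LSB first: 001)
Double-and-add from P = (1, 6):
  bit 0 = 0: acc unchanged = O
  bit 1 = 0: acc unchanged = O
  bit 2 = 1: acc = O + (5, 6) = (5, 6)

4P = (5, 6)


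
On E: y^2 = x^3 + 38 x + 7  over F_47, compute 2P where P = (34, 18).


Doubling: s = (3 x1^2 + a) / (2 y1)
s = (3*34^2 + 38) / (2*18) mod 47 = 6
x3 = s^2 - 2 x1 mod 47 = 6^2 - 2*34 = 15
y3 = s (x1 - x3) - y1 mod 47 = 6 * (34 - 15) - 18 = 2

2P = (15, 2)


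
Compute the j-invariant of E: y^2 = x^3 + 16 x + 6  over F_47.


Delta = -16(4 a^3 + 27 b^2) mod 47 = 27
-1728 * (4 a)^3 = -1728 * (4*16)^3 mod 47 = 40
j = 40 * 27^(-1) mod 47 = 45

j = 45 (mod 47)


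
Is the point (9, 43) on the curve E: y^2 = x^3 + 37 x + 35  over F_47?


Check whether y^2 = x^3 + 37 x + 35 (mod 47) for (x, y) = (9, 43).
LHS: y^2 = 43^2 mod 47 = 16
RHS: x^3 + 37 x + 35 = 9^3 + 37*9 + 35 mod 47 = 16
LHS = RHS

Yes, on the curve


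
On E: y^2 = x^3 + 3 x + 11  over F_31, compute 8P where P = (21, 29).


k = 8 = 1000_2 (binary, LSB first: 0001)
Double-and-add from P = (21, 29):
  bit 0 = 0: acc unchanged = O
  bit 1 = 0: acc unchanged = O
  bit 2 = 0: acc unchanged = O
  bit 3 = 1: acc = O + (12, 15) = (12, 15)

8P = (12, 15)


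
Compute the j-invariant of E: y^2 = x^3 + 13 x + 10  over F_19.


Delta = -16(4 a^3 + 27 b^2) mod 19 = 17
-1728 * (4 a)^3 = -1728 * (4*13)^3 mod 19 = 8
j = 8 * 17^(-1) mod 19 = 15

j = 15 (mod 19)


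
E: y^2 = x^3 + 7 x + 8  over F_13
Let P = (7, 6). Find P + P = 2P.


Doubling: s = (3 x1^2 + a) / (2 y1)
s = (3*7^2 + 7) / (2*6) mod 13 = 2
x3 = s^2 - 2 x1 mod 13 = 2^2 - 2*7 = 3
y3 = s (x1 - x3) - y1 mod 13 = 2 * (7 - 3) - 6 = 2

2P = (3, 2)


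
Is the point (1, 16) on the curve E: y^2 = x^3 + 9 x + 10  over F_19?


Check whether y^2 = x^3 + 9 x + 10 (mod 19) for (x, y) = (1, 16).
LHS: y^2 = 16^2 mod 19 = 9
RHS: x^3 + 9 x + 10 = 1^3 + 9*1 + 10 mod 19 = 1
LHS != RHS

No, not on the curve


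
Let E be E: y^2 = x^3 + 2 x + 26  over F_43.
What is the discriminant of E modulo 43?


4 a^3 + 27 b^2 = 4*2^3 + 27*26^2 = 32 + 18252 = 18284
Delta = -16 * (18284) = -292544
Delta mod 43 = 28

Delta = 28 (mod 43)


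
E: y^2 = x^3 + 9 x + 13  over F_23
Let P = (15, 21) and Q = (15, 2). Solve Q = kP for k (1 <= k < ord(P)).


Enumerate multiples of P until we hit Q = (15, 2):
  1P = (15, 21)
  2P = (1, 0)
  3P = (15, 2)
Match found at i = 3.

k = 3


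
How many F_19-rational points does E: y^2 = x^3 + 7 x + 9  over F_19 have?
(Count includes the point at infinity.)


For each x in F_19, count y with y^2 = x^3 + 7 x + 9 mod 19:
  x = 0: RHS = 9, y in [3, 16]  -> 2 point(s)
  x = 1: RHS = 17, y in [6, 13]  -> 2 point(s)
  x = 3: RHS = 0, y in [0]  -> 1 point(s)
  x = 4: RHS = 6, y in [5, 14]  -> 2 point(s)
  x = 5: RHS = 17, y in [6, 13]  -> 2 point(s)
  x = 6: RHS = 1, y in [1, 18]  -> 2 point(s)
  x = 8: RHS = 7, y in [8, 11]  -> 2 point(s)
  x = 11: RHS = 11, y in [7, 12]  -> 2 point(s)
  x = 12: RHS = 16, y in [4, 15]  -> 2 point(s)
  x = 13: RHS = 17, y in [6, 13]  -> 2 point(s)
  x = 14: RHS = 1, y in [1, 18]  -> 2 point(s)
  x = 17: RHS = 6, y in [5, 14]  -> 2 point(s)
  x = 18: RHS = 1, y in [1, 18]  -> 2 point(s)
Affine points: 25. Add the point at infinity: total = 26.

#E(F_19) = 26


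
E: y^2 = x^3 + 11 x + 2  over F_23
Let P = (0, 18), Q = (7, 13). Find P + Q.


P != Q, so use the chord formula.
s = (y2 - y1) / (x2 - x1) = (18) / (7) mod 23 = 19
x3 = s^2 - x1 - x2 mod 23 = 19^2 - 0 - 7 = 9
y3 = s (x1 - x3) - y1 mod 23 = 19 * (0 - 9) - 18 = 18

P + Q = (9, 18)


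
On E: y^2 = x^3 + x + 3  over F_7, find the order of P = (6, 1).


Compute successive multiples of P until we hit O:
  1P = (6, 1)
  2P = (6, 6)
  3P = O

ord(P) = 3


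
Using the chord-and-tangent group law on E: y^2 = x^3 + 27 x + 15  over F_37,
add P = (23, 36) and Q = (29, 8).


P != Q, so use the chord formula.
s = (y2 - y1) / (x2 - x1) = (9) / (6) mod 37 = 20
x3 = s^2 - x1 - x2 mod 37 = 20^2 - 23 - 29 = 15
y3 = s (x1 - x3) - y1 mod 37 = 20 * (23 - 15) - 36 = 13

P + Q = (15, 13)


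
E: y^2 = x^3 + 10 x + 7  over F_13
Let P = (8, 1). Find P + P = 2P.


Doubling: s = (3 x1^2 + a) / (2 y1)
s = (3*8^2 + 10) / (2*1) mod 13 = 10
x3 = s^2 - 2 x1 mod 13 = 10^2 - 2*8 = 6
y3 = s (x1 - x3) - y1 mod 13 = 10 * (8 - 6) - 1 = 6

2P = (6, 6)


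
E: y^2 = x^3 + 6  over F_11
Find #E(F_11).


For each x in F_11, count y with y^2 = x^3 + 0 x + 6 mod 11:
  x = 2: RHS = 3, y in [5, 6]  -> 2 point(s)
  x = 3: RHS = 0, y in [0]  -> 1 point(s)
  x = 4: RHS = 4, y in [2, 9]  -> 2 point(s)
  x = 8: RHS = 1, y in [1, 10]  -> 2 point(s)
  x = 9: RHS = 9, y in [3, 8]  -> 2 point(s)
  x = 10: RHS = 5, y in [4, 7]  -> 2 point(s)
Affine points: 11. Add the point at infinity: total = 12.

#E(F_11) = 12


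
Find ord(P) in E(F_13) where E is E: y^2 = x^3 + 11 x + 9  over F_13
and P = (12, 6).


Compute successive multiples of P until we hit O:
  1P = (12, 6)
  2P = (3, 11)
  3P = (2, 0)
  4P = (3, 2)
  5P = (12, 7)
  6P = O

ord(P) = 6


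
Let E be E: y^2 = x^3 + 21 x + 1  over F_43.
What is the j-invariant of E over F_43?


Delta = -16(4 a^3 + 27 b^2) mod 43 = 6
-1728 * (4 a)^3 = -1728 * (4*21)^3 mod 43 = 21
j = 21 * 6^(-1) mod 43 = 25

j = 25 (mod 43)


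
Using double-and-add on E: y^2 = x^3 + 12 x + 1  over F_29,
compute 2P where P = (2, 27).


k = 2 = 10_2 (binary, LSB first: 01)
Double-and-add from P = (2, 27):
  bit 0 = 0: acc unchanged = O
  bit 1 = 1: acc = O + (3, 8) = (3, 8)

2P = (3, 8)


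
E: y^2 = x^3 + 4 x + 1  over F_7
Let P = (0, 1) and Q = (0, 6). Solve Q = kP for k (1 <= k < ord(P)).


Enumerate multiples of P until we hit Q = (0, 6):
  1P = (0, 1)
  2P = (4, 5)
  3P = (4, 2)
  4P = (0, 6)
Match found at i = 4.

k = 4


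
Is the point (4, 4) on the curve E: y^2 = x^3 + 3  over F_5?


Check whether y^2 = x^3 + 0 x + 3 (mod 5) for (x, y) = (4, 4).
LHS: y^2 = 4^2 mod 5 = 1
RHS: x^3 + 0 x + 3 = 4^3 + 0*4 + 3 mod 5 = 2
LHS != RHS

No, not on the curve


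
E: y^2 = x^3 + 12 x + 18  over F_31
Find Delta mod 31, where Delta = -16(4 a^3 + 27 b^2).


4 a^3 + 27 b^2 = 4*12^3 + 27*18^2 = 6912 + 8748 = 15660
Delta = -16 * (15660) = -250560
Delta mod 31 = 13

Delta = 13 (mod 31)


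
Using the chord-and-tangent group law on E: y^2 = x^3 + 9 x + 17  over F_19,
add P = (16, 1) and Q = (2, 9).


P != Q, so use the chord formula.
s = (y2 - y1) / (x2 - x1) = (8) / (5) mod 19 = 13
x3 = s^2 - x1 - x2 mod 19 = 13^2 - 16 - 2 = 18
y3 = s (x1 - x3) - y1 mod 19 = 13 * (16 - 18) - 1 = 11

P + Q = (18, 11)


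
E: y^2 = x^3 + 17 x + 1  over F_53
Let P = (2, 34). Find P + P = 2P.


Doubling: s = (3 x1^2 + a) / (2 y1)
s = (3*2^2 + 17) / (2*34) mod 53 = 9
x3 = s^2 - 2 x1 mod 53 = 9^2 - 2*2 = 24
y3 = s (x1 - x3) - y1 mod 53 = 9 * (2 - 24) - 34 = 33

2P = (24, 33)


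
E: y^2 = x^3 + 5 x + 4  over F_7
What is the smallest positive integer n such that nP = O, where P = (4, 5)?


Compute successive multiples of P until we hit O:
  1P = (4, 5)
  2P = (0, 5)
  3P = (3, 2)
  4P = (2, 1)
  5P = (5, 0)
  6P = (2, 6)
  7P = (3, 5)
  8P = (0, 2)
  ... (continuing to 10P)
  10P = O

ord(P) = 10


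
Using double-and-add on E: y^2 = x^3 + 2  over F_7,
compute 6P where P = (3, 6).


k = 6 = 110_2 (binary, LSB first: 011)
Double-and-add from P = (3, 6):
  bit 0 = 0: acc unchanged = O
  bit 1 = 1: acc = O + (3, 1) = (3, 1)
  bit 2 = 1: acc = (3, 1) + (3, 6) = O

6P = O


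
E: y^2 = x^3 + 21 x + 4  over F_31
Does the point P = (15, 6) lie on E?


Check whether y^2 = x^3 + 21 x + 4 (mod 31) for (x, y) = (15, 6).
LHS: y^2 = 6^2 mod 31 = 5
RHS: x^3 + 21 x + 4 = 15^3 + 21*15 + 4 mod 31 = 5
LHS = RHS

Yes, on the curve


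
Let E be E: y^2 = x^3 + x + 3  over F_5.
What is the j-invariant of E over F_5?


Delta = -16(4 a^3 + 27 b^2) mod 5 = 3
-1728 * (4 a)^3 = -1728 * (4*1)^3 mod 5 = 3
j = 3 * 3^(-1) mod 5 = 1

j = 1 (mod 5)


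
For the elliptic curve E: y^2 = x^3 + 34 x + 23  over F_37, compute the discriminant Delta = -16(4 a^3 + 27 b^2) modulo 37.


4 a^3 + 27 b^2 = 4*34^3 + 27*23^2 = 157216 + 14283 = 171499
Delta = -16 * (171499) = -2743984
Delta mod 37 = 10

Delta = 10 (mod 37)


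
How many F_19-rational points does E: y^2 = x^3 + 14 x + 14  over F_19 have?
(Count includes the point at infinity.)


For each x in F_19, count y with y^2 = x^3 + 14 x + 14 mod 19:
  x = 3: RHS = 7, y in [8, 11]  -> 2 point(s)
  x = 4: RHS = 1, y in [1, 18]  -> 2 point(s)
  x = 5: RHS = 0, y in [0]  -> 1 point(s)
  x = 8: RHS = 11, y in [7, 12]  -> 2 point(s)
  x = 11: RHS = 17, y in [6, 13]  -> 2 point(s)
  x = 14: RHS = 9, y in [3, 16]  -> 2 point(s)
  x = 17: RHS = 16, y in [4, 15]  -> 2 point(s)
Affine points: 13. Add the point at infinity: total = 14.

#E(F_19) = 14


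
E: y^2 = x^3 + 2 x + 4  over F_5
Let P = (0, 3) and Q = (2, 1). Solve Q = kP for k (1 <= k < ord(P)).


Enumerate multiples of P until we hit Q = (2, 1):
  1P = (0, 3)
  2P = (4, 4)
  3P = (2, 4)
  4P = (2, 1)
Match found at i = 4.

k = 4


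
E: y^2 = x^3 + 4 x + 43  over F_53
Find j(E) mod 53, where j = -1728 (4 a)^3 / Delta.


Delta = -16(4 a^3 + 27 b^2) mod 53 = 33
-1728 * (4 a)^3 = -1728 * (4*4)^3 mod 53 = 50
j = 50 * 33^(-1) mod 53 = 24

j = 24 (mod 53)


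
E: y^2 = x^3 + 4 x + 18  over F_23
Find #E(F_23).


For each x in F_23, count y with y^2 = x^3 + 4 x + 18 mod 23:
  x = 0: RHS = 18, y in [8, 15]  -> 2 point(s)
  x = 1: RHS = 0, y in [0]  -> 1 point(s)
  x = 4: RHS = 6, y in [11, 12]  -> 2 point(s)
  x = 5: RHS = 2, y in [5, 18]  -> 2 point(s)
  x = 9: RHS = 1, y in [1, 22]  -> 2 point(s)
  x = 10: RHS = 0, y in [0]  -> 1 point(s)
  x = 11: RHS = 13, y in [6, 17]  -> 2 point(s)
  x = 12: RHS = 0, y in [0]  -> 1 point(s)
  x = 13: RHS = 13, y in [6, 17]  -> 2 point(s)
  x = 14: RHS = 12, y in [9, 14]  -> 2 point(s)
  x = 15: RHS = 3, y in [7, 16]  -> 2 point(s)
  x = 17: RHS = 8, y in [10, 13]  -> 2 point(s)
  x = 20: RHS = 2, y in [5, 18]  -> 2 point(s)
  x = 21: RHS = 2, y in [5, 18]  -> 2 point(s)
  x = 22: RHS = 13, y in [6, 17]  -> 2 point(s)
Affine points: 27. Add the point at infinity: total = 28.

#E(F_23) = 28


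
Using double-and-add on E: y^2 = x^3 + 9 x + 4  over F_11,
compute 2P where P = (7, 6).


k = 2 = 10_2 (binary, LSB first: 01)
Double-and-add from P = (7, 6):
  bit 0 = 0: acc unchanged = O
  bit 1 = 1: acc = O + (1, 6) = (1, 6)

2P = (1, 6)


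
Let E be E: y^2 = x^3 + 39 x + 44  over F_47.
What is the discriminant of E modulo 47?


4 a^3 + 27 b^2 = 4*39^3 + 27*44^2 = 237276 + 52272 = 289548
Delta = -16 * (289548) = -4632768
Delta mod 47 = 22

Delta = 22 (mod 47)


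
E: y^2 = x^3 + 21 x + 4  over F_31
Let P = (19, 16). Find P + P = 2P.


Doubling: s = (3 x1^2 + a) / (2 y1)
s = (3*19^2 + 21) / (2*16) mod 31 = 19
x3 = s^2 - 2 x1 mod 31 = 19^2 - 2*19 = 13
y3 = s (x1 - x3) - y1 mod 31 = 19 * (19 - 13) - 16 = 5

2P = (13, 5)


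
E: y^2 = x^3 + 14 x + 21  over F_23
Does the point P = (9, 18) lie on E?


Check whether y^2 = x^3 + 14 x + 21 (mod 23) for (x, y) = (9, 18).
LHS: y^2 = 18^2 mod 23 = 2
RHS: x^3 + 14 x + 21 = 9^3 + 14*9 + 21 mod 23 = 2
LHS = RHS

Yes, on the curve


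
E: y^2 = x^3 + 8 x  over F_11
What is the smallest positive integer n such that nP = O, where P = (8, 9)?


Compute successive multiples of P until we hit O:
  1P = (8, 9)
  2P = (9, 8)
  3P = (6, 0)
  4P = (9, 3)
  5P = (8, 2)
  6P = O

ord(P) = 6


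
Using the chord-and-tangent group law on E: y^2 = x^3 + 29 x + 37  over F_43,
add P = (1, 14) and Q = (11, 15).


P != Q, so use the chord formula.
s = (y2 - y1) / (x2 - x1) = (1) / (10) mod 43 = 13
x3 = s^2 - x1 - x2 mod 43 = 13^2 - 1 - 11 = 28
y3 = s (x1 - x3) - y1 mod 43 = 13 * (1 - 28) - 14 = 22

P + Q = (28, 22)


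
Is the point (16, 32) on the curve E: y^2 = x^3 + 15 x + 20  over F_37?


Check whether y^2 = x^3 + 15 x + 20 (mod 37) for (x, y) = (16, 32).
LHS: y^2 = 32^2 mod 37 = 25
RHS: x^3 + 15 x + 20 = 16^3 + 15*16 + 20 mod 37 = 27
LHS != RHS

No, not on the curve


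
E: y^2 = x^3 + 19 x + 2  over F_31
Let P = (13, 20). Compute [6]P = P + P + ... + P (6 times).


k = 6 = 110_2 (binary, LSB first: 011)
Double-and-add from P = (13, 20):
  bit 0 = 0: acc unchanged = O
  bit 1 = 1: acc = O + (23, 19) = (23, 19)
  bit 2 = 1: acc = (23, 19) + (18, 21) = (10, 13)

6P = (10, 13)


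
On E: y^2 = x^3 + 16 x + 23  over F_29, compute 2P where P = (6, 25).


Doubling: s = (3 x1^2 + a) / (2 y1)
s = (3*6^2 + 16) / (2*25) mod 29 = 28
x3 = s^2 - 2 x1 mod 29 = 28^2 - 2*6 = 18
y3 = s (x1 - x3) - y1 mod 29 = 28 * (6 - 18) - 25 = 16

2P = (18, 16)


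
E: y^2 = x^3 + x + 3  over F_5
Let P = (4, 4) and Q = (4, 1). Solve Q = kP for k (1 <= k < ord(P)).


Enumerate multiples of P until we hit Q = (4, 1):
  1P = (4, 4)
  2P = (1, 0)
  3P = (4, 1)
Match found at i = 3.

k = 3


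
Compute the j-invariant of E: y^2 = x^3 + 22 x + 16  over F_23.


Delta = -16(4 a^3 + 27 b^2) mod 23 = 10
-1728 * (4 a)^3 = -1728 * (4*22)^3 mod 23 = 8
j = 8 * 10^(-1) mod 23 = 10

j = 10 (mod 23)


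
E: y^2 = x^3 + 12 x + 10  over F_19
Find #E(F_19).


For each x in F_19, count y with y^2 = x^3 + 12 x + 10 mod 19:
  x = 1: RHS = 4, y in [2, 17]  -> 2 point(s)
  x = 2: RHS = 4, y in [2, 17]  -> 2 point(s)
  x = 3: RHS = 16, y in [4, 15]  -> 2 point(s)
  x = 5: RHS = 5, y in [9, 10]  -> 2 point(s)
  x = 7: RHS = 0, y in [0]  -> 1 point(s)
  x = 9: RHS = 11, y in [7, 12]  -> 2 point(s)
  x = 10: RHS = 9, y in [3, 16]  -> 2 point(s)
  x = 12: RHS = 1, y in [1, 18]  -> 2 point(s)
  x = 13: RHS = 7, y in [8, 11]  -> 2 point(s)
  x = 16: RHS = 4, y in [2, 17]  -> 2 point(s)
  x = 17: RHS = 16, y in [4, 15]  -> 2 point(s)
  x = 18: RHS = 16, y in [4, 15]  -> 2 point(s)
Affine points: 23. Add the point at infinity: total = 24.

#E(F_19) = 24


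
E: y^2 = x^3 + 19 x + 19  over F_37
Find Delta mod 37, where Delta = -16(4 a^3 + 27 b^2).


4 a^3 + 27 b^2 = 4*19^3 + 27*19^2 = 27436 + 9747 = 37183
Delta = -16 * (37183) = -594928
Delta mod 37 = 32

Delta = 32 (mod 37)


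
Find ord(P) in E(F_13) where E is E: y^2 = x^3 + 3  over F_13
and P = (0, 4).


Compute successive multiples of P until we hit O:
  1P = (0, 4)
  2P = (0, 9)
  3P = O

ord(P) = 3


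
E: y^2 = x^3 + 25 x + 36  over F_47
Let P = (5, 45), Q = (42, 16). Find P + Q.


P != Q, so use the chord formula.
s = (y2 - y1) / (x2 - x1) = (18) / (37) mod 47 = 17
x3 = s^2 - x1 - x2 mod 47 = 17^2 - 5 - 42 = 7
y3 = s (x1 - x3) - y1 mod 47 = 17 * (5 - 7) - 45 = 15

P + Q = (7, 15)


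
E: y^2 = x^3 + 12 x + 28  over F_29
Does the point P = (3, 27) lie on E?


Check whether y^2 = x^3 + 12 x + 28 (mod 29) for (x, y) = (3, 27).
LHS: y^2 = 27^2 mod 29 = 4
RHS: x^3 + 12 x + 28 = 3^3 + 12*3 + 28 mod 29 = 4
LHS = RHS

Yes, on the curve


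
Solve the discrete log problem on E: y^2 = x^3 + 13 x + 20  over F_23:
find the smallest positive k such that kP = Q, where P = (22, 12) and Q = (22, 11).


Enumerate multiples of P until we hit Q = (22, 11):
  1P = (22, 12)
  2P = (5, 7)
  3P = (5, 16)
  4P = (22, 11)
Match found at i = 4.

k = 4


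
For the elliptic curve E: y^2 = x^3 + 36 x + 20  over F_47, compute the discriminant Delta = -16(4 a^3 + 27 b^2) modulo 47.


4 a^3 + 27 b^2 = 4*36^3 + 27*20^2 = 186624 + 10800 = 197424
Delta = -16 * (197424) = -3158784
Delta mod 47 = 39

Delta = 39 (mod 47)


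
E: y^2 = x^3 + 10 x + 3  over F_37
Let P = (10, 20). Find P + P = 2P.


Doubling: s = (3 x1^2 + a) / (2 y1)
s = (3*10^2 + 10) / (2*20) mod 37 = 17
x3 = s^2 - 2 x1 mod 37 = 17^2 - 2*10 = 10
y3 = s (x1 - x3) - y1 mod 37 = 17 * (10 - 10) - 20 = 17

2P = (10, 17)


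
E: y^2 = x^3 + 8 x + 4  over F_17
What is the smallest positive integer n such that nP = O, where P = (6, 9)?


Compute successive multiples of P until we hit O:
  1P = (6, 9)
  2P = (14, 15)
  3P = (5, 13)
  4P = (5, 4)
  5P = (14, 2)
  6P = (6, 8)
  7P = O

ord(P) = 7


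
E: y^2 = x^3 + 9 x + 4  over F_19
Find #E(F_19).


For each x in F_19, count y with y^2 = x^3 + 9 x + 4 mod 19:
  x = 0: RHS = 4, y in [2, 17]  -> 2 point(s)
  x = 2: RHS = 11, y in [7, 12]  -> 2 point(s)
  x = 3: RHS = 1, y in [1, 18]  -> 2 point(s)
  x = 4: RHS = 9, y in [3, 16]  -> 2 point(s)
  x = 7: RHS = 11, y in [7, 12]  -> 2 point(s)
  x = 9: RHS = 16, y in [4, 15]  -> 2 point(s)
  x = 10: RHS = 11, y in [7, 12]  -> 2 point(s)
  x = 11: RHS = 9, y in [3, 16]  -> 2 point(s)
  x = 12: RHS = 16, y in [4, 15]  -> 2 point(s)
  x = 13: RHS = 0, y in [0]  -> 1 point(s)
  x = 14: RHS = 5, y in [9, 10]  -> 2 point(s)
  x = 16: RHS = 7, y in [8, 11]  -> 2 point(s)
  x = 17: RHS = 16, y in [4, 15]  -> 2 point(s)
Affine points: 25. Add the point at infinity: total = 26.

#E(F_19) = 26


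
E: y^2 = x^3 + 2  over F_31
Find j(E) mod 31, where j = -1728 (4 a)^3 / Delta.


Delta = -16(4 a^3 + 27 b^2) mod 31 = 8
-1728 * (4 a)^3 = -1728 * (4*0)^3 mod 31 = 0
j = 0 * 8^(-1) mod 31 = 0

j = 0 (mod 31)


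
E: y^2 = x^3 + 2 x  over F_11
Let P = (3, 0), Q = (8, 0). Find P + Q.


P != Q, so use the chord formula.
s = (y2 - y1) / (x2 - x1) = (0) / (5) mod 11 = 0
x3 = s^2 - x1 - x2 mod 11 = 0^2 - 3 - 8 = 0
y3 = s (x1 - x3) - y1 mod 11 = 0 * (3 - 0) - 0 = 0

P + Q = (0, 0)


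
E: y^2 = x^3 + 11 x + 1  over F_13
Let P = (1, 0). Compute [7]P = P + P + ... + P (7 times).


k = 7 = 111_2 (binary, LSB first: 111)
Double-and-add from P = (1, 0):
  bit 0 = 1: acc = O + (1, 0) = (1, 0)
  bit 1 = 1: acc = (1, 0) + O = (1, 0)
  bit 2 = 1: acc = (1, 0) + O = (1, 0)

7P = (1, 0)


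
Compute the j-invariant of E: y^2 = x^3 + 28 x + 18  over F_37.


Delta = -16(4 a^3 + 27 b^2) mod 37 = 2
-1728 * (4 a)^3 = -1728 * (4*28)^3 mod 37 = 11
j = 11 * 2^(-1) mod 37 = 24

j = 24 (mod 37)


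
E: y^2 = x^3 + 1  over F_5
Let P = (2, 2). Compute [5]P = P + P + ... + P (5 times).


k = 5 = 101_2 (binary, LSB first: 101)
Double-and-add from P = (2, 2):
  bit 0 = 1: acc = O + (2, 2) = (2, 2)
  bit 1 = 0: acc unchanged = (2, 2)
  bit 2 = 1: acc = (2, 2) + (0, 1) = (2, 3)

5P = (2, 3)


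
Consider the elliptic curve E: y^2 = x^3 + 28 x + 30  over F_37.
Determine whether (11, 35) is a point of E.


Check whether y^2 = x^3 + 28 x + 30 (mod 37) for (x, y) = (11, 35).
LHS: y^2 = 35^2 mod 37 = 4
RHS: x^3 + 28 x + 30 = 11^3 + 28*11 + 30 mod 37 = 4
LHS = RHS

Yes, on the curve


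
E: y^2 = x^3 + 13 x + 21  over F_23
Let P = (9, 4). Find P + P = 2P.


Doubling: s = (3 x1^2 + a) / (2 y1)
s = (3*9^2 + 13) / (2*4) mod 23 = 9
x3 = s^2 - 2 x1 mod 23 = 9^2 - 2*9 = 17
y3 = s (x1 - x3) - y1 mod 23 = 9 * (9 - 17) - 4 = 16

2P = (17, 16)


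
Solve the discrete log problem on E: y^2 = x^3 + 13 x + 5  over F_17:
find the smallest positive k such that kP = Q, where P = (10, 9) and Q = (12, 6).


Enumerate multiples of P until we hit Q = (12, 6):
  1P = (10, 9)
  2P = (12, 11)
  3P = (13, 5)
  4P = (9, 1)
  5P = (11, 0)
  6P = (9, 16)
  7P = (13, 12)
  8P = (12, 6)
Match found at i = 8.

k = 8


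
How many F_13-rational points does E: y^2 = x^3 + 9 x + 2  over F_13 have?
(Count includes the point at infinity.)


For each x in F_13, count y with y^2 = x^3 + 9 x + 2 mod 13:
  x = 1: RHS = 12, y in [5, 8]  -> 2 point(s)
  x = 3: RHS = 4, y in [2, 11]  -> 2 point(s)
  x = 5: RHS = 3, y in [4, 9]  -> 2 point(s)
  x = 6: RHS = 12, y in [5, 8]  -> 2 point(s)
  x = 8: RHS = 1, y in [1, 12]  -> 2 point(s)
  x = 10: RHS = 0, y in [0]  -> 1 point(s)
Affine points: 11. Add the point at infinity: total = 12.

#E(F_13) = 12


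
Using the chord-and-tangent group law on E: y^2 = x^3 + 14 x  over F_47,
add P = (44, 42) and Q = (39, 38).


P != Q, so use the chord formula.
s = (y2 - y1) / (x2 - x1) = (43) / (42) mod 47 = 29
x3 = s^2 - x1 - x2 mod 47 = 29^2 - 44 - 39 = 6
y3 = s (x1 - x3) - y1 mod 47 = 29 * (44 - 6) - 42 = 26

P + Q = (6, 26)


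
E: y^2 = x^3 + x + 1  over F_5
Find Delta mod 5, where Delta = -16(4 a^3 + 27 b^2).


4 a^3 + 27 b^2 = 4*1^3 + 27*1^2 = 4 + 27 = 31
Delta = -16 * (31) = -496
Delta mod 5 = 4

Delta = 4 (mod 5)


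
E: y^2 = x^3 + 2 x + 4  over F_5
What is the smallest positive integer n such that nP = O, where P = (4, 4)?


Compute successive multiples of P until we hit O:
  1P = (4, 4)
  2P = (2, 1)
  3P = (0, 2)
  4P = (0, 3)
  5P = (2, 4)
  6P = (4, 1)
  7P = O

ord(P) = 7


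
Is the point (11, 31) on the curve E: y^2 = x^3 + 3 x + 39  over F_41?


Check whether y^2 = x^3 + 3 x + 39 (mod 41) for (x, y) = (11, 31).
LHS: y^2 = 31^2 mod 41 = 18
RHS: x^3 + 3 x + 39 = 11^3 + 3*11 + 39 mod 41 = 9
LHS != RHS

No, not on the curve


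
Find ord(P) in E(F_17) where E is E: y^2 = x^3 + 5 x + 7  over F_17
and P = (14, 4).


Compute successive multiples of P until we hit O:
  1P = (14, 4)
  2P = (5, 15)
  3P = (6, 7)
  4P = (16, 1)
  5P = (2, 12)
  6P = (9, 4)
  7P = (11, 13)
  8P = (1, 8)
  ... (continuing to 23P)
  23P = O

ord(P) = 23


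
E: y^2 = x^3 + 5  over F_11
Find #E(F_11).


For each x in F_11, count y with y^2 = x^3 + 0 x + 5 mod 11:
  x = 0: RHS = 5, y in [4, 7]  -> 2 point(s)
  x = 4: RHS = 3, y in [5, 6]  -> 2 point(s)
  x = 5: RHS = 9, y in [3, 8]  -> 2 point(s)
  x = 6: RHS = 1, y in [1, 10]  -> 2 point(s)
  x = 8: RHS = 0, y in [0]  -> 1 point(s)
  x = 10: RHS = 4, y in [2, 9]  -> 2 point(s)
Affine points: 11. Add the point at infinity: total = 12.

#E(F_11) = 12


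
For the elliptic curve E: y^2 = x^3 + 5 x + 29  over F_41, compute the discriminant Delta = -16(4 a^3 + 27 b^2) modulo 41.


4 a^3 + 27 b^2 = 4*5^3 + 27*29^2 = 500 + 22707 = 23207
Delta = -16 * (23207) = -371312
Delta mod 41 = 25

Delta = 25 (mod 41)


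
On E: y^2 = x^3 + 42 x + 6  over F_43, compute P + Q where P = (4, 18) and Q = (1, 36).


P != Q, so use the chord formula.
s = (y2 - y1) / (x2 - x1) = (18) / (40) mod 43 = 37
x3 = s^2 - x1 - x2 mod 43 = 37^2 - 4 - 1 = 31
y3 = s (x1 - x3) - y1 mod 43 = 37 * (4 - 31) - 18 = 15

P + Q = (31, 15)


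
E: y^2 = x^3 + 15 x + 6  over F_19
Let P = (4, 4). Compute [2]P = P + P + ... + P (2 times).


k = 2 = 10_2 (binary, LSB first: 01)
Double-and-add from P = (4, 4):
  bit 0 = 0: acc unchanged = O
  bit 1 = 1: acc = O + (8, 12) = (8, 12)

2P = (8, 12)


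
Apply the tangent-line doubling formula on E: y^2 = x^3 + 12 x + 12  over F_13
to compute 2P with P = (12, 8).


Doubling: s = (3 x1^2 + a) / (2 y1)
s = (3*12^2 + 12) / (2*8) mod 13 = 5
x3 = s^2 - 2 x1 mod 13 = 5^2 - 2*12 = 1
y3 = s (x1 - x3) - y1 mod 13 = 5 * (12 - 1) - 8 = 8

2P = (1, 8)


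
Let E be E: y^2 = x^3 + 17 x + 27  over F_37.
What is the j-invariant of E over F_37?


Delta = -16(4 a^3 + 27 b^2) mod 37 = 10
-1728 * (4 a)^3 = -1728 * (4*17)^3 mod 37 = 29
j = 29 * 10^(-1) mod 37 = 14

j = 14 (mod 37)


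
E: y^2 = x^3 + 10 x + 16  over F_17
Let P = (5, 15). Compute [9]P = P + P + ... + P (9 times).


k = 9 = 1001_2 (binary, LSB first: 1001)
Double-and-add from P = (5, 15):
  bit 0 = 1: acc = O + (5, 15) = (5, 15)
  bit 1 = 0: acc unchanged = (5, 15)
  bit 2 = 0: acc unchanged = (5, 15)
  bit 3 = 1: acc = (5, 15) + (0, 13) = (4, 16)

9P = (4, 16)


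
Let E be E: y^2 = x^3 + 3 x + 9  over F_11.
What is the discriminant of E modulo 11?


4 a^3 + 27 b^2 = 4*3^3 + 27*9^2 = 108 + 2187 = 2295
Delta = -16 * (2295) = -36720
Delta mod 11 = 9

Delta = 9 (mod 11)


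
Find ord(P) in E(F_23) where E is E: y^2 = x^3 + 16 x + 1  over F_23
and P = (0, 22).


Compute successive multiples of P until we hit O:
  1P = (0, 22)
  2P = (18, 7)
  3P = (14, 5)
  4P = (12, 9)
  5P = (20, 15)
  6P = (11, 6)
  7P = (1, 15)
  8P = (2, 15)
  ... (continuing to 20P)
  20P = O

ord(P) = 20


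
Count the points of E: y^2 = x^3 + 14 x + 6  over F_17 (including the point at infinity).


For each x in F_17, count y with y^2 = x^3 + 14 x + 6 mod 17:
  x = 1: RHS = 4, y in [2, 15]  -> 2 point(s)
  x = 2: RHS = 8, y in [5, 12]  -> 2 point(s)
  x = 6: RHS = 0, y in [0]  -> 1 point(s)
  x = 8: RHS = 1, y in [1, 16]  -> 2 point(s)
  x = 12: RHS = 15, y in [7, 10]  -> 2 point(s)
  x = 15: RHS = 4, y in [2, 15]  -> 2 point(s)
  x = 16: RHS = 8, y in [5, 12]  -> 2 point(s)
Affine points: 13. Add the point at infinity: total = 14.

#E(F_17) = 14


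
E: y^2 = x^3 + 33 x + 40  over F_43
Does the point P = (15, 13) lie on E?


Check whether y^2 = x^3 + 33 x + 40 (mod 43) for (x, y) = (15, 13).
LHS: y^2 = 13^2 mod 43 = 40
RHS: x^3 + 33 x + 40 = 15^3 + 33*15 + 40 mod 43 = 40
LHS = RHS

Yes, on the curve


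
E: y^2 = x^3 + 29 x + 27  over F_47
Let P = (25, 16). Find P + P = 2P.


Doubling: s = (3 x1^2 + a) / (2 y1)
s = (3*25^2 + 29) / (2*16) mod 47 = 36
x3 = s^2 - 2 x1 mod 47 = 36^2 - 2*25 = 24
y3 = s (x1 - x3) - y1 mod 47 = 36 * (25 - 24) - 16 = 20

2P = (24, 20)


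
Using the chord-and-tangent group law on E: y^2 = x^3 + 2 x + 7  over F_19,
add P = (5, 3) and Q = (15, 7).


P != Q, so use the chord formula.
s = (y2 - y1) / (x2 - x1) = (4) / (10) mod 19 = 8
x3 = s^2 - x1 - x2 mod 19 = 8^2 - 5 - 15 = 6
y3 = s (x1 - x3) - y1 mod 19 = 8 * (5 - 6) - 3 = 8

P + Q = (6, 8)


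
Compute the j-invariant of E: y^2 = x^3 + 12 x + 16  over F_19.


Delta = -16(4 a^3 + 27 b^2) mod 19 = 14
-1728 * (4 a)^3 = -1728 * (4*12)^3 mod 19 = 12
j = 12 * 14^(-1) mod 19 = 9

j = 9 (mod 19)


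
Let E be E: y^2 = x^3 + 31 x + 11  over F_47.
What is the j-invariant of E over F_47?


Delta = -16(4 a^3 + 27 b^2) mod 47 = 17
-1728 * (4 a)^3 = -1728 * (4*31)^3 mod 47 = 7
j = 7 * 17^(-1) mod 47 = 17

j = 17 (mod 47)


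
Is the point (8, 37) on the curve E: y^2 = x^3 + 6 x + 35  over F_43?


Check whether y^2 = x^3 + 6 x + 35 (mod 43) for (x, y) = (8, 37).
LHS: y^2 = 37^2 mod 43 = 36
RHS: x^3 + 6 x + 35 = 8^3 + 6*8 + 35 mod 43 = 36
LHS = RHS

Yes, on the curve


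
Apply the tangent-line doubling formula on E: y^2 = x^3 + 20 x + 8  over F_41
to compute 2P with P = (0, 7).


Doubling: s = (3 x1^2 + a) / (2 y1)
s = (3*0^2 + 20) / (2*7) mod 41 = 19
x3 = s^2 - 2 x1 mod 41 = 19^2 - 2*0 = 33
y3 = s (x1 - x3) - y1 mod 41 = 19 * (0 - 33) - 7 = 22

2P = (33, 22)


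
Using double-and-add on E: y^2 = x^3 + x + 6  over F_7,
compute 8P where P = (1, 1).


k = 8 = 1000_2 (binary, LSB first: 0001)
Double-and-add from P = (1, 1):
  bit 0 = 0: acc unchanged = O
  bit 1 = 0: acc unchanged = O
  bit 2 = 0: acc unchanged = O
  bit 3 = 1: acc = O + (6, 2) = (6, 2)

8P = (6, 2)


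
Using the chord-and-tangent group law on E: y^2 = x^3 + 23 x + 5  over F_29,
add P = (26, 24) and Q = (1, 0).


P != Q, so use the chord formula.
s = (y2 - y1) / (x2 - x1) = (5) / (4) mod 29 = 23
x3 = s^2 - x1 - x2 mod 29 = 23^2 - 26 - 1 = 9
y3 = s (x1 - x3) - y1 mod 29 = 23 * (26 - 9) - 24 = 19

P + Q = (9, 19)


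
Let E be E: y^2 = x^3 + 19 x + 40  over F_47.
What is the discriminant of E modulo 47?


4 a^3 + 27 b^2 = 4*19^3 + 27*40^2 = 27436 + 43200 = 70636
Delta = -16 * (70636) = -1130176
Delta mod 47 = 33

Delta = 33 (mod 47)


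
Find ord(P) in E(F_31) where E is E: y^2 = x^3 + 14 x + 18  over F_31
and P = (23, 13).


Compute successive multiples of P until we hit O:
  1P = (23, 13)
  2P = (1, 23)
  3P = (9, 6)
  4P = (7, 26)
  5P = (26, 3)
  6P = (0, 24)
  7P = (22, 0)
  8P = (0, 7)
  ... (continuing to 14P)
  14P = O

ord(P) = 14


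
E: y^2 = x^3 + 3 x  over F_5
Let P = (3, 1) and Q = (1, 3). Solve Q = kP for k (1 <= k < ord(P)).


Enumerate multiples of P until we hit Q = (1, 3):
  1P = (3, 1)
  2P = (4, 4)
  3P = (2, 2)
  4P = (1, 2)
  5P = (0, 0)
  6P = (1, 3)
Match found at i = 6.

k = 6


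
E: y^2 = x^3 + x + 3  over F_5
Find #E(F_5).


For each x in F_5, count y with y^2 = x^3 + 1 x + 3 mod 5:
  x = 1: RHS = 0, y in [0]  -> 1 point(s)
  x = 4: RHS = 1, y in [1, 4]  -> 2 point(s)
Affine points: 3. Add the point at infinity: total = 4.

#E(F_5) = 4


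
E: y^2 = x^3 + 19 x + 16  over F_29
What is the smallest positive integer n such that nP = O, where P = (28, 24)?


Compute successive multiples of P until we hit O:
  1P = (28, 24)
  2P = (8, 19)
  3P = (13, 16)
  4P = (12, 0)
  5P = (13, 13)
  6P = (8, 10)
  7P = (28, 5)
  8P = O

ord(P) = 8


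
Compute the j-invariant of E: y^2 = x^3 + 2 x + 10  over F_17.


Delta = -16(4 a^3 + 27 b^2) mod 17 = 12
-1728 * (4 a)^3 = -1728 * (4*2)^3 mod 17 = 12
j = 12 * 12^(-1) mod 17 = 1

j = 1 (mod 17)


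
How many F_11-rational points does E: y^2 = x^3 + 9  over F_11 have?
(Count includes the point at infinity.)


For each x in F_11, count y with y^2 = x^3 + 0 x + 9 mod 11:
  x = 0: RHS = 9, y in [3, 8]  -> 2 point(s)
  x = 3: RHS = 3, y in [5, 6]  -> 2 point(s)
  x = 6: RHS = 5, y in [4, 7]  -> 2 point(s)
  x = 7: RHS = 0, y in [0]  -> 1 point(s)
  x = 8: RHS = 4, y in [2, 9]  -> 2 point(s)
  x = 9: RHS = 1, y in [1, 10]  -> 2 point(s)
Affine points: 11. Add the point at infinity: total = 12.

#E(F_11) = 12


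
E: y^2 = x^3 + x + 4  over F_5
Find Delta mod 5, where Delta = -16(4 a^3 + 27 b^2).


4 a^3 + 27 b^2 = 4*1^3 + 27*4^2 = 4 + 432 = 436
Delta = -16 * (436) = -6976
Delta mod 5 = 4

Delta = 4 (mod 5)


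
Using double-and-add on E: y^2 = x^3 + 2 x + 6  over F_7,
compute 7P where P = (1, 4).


k = 7 = 111_2 (binary, LSB first: 111)
Double-and-add from P = (1, 4):
  bit 0 = 1: acc = O + (1, 4) = (1, 4)
  bit 1 = 1: acc = (1, 4) + (2, 5) = (5, 6)
  bit 2 = 1: acc = (5, 6) + (3, 2) = (3, 5)

7P = (3, 5)


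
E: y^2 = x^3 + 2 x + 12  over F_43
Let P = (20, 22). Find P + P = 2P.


Doubling: s = (3 x1^2 + a) / (2 y1)
s = (3*20^2 + 2) / (2*22) mod 43 = 41
x3 = s^2 - 2 x1 mod 43 = 41^2 - 2*20 = 7
y3 = s (x1 - x3) - y1 mod 43 = 41 * (20 - 7) - 22 = 38

2P = (7, 38)


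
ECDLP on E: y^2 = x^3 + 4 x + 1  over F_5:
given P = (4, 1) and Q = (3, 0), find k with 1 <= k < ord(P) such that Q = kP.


Enumerate multiples of P until we hit Q = (3, 0):
  1P = (4, 1)
  2P = (3, 0)
Match found at i = 2.

k = 2


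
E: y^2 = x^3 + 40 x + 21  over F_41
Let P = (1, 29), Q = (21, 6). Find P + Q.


P != Q, so use the chord formula.
s = (y2 - y1) / (x2 - x1) = (18) / (20) mod 41 = 5
x3 = s^2 - x1 - x2 mod 41 = 5^2 - 1 - 21 = 3
y3 = s (x1 - x3) - y1 mod 41 = 5 * (1 - 3) - 29 = 2

P + Q = (3, 2)


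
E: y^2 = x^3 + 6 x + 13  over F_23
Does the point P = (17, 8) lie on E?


Check whether y^2 = x^3 + 6 x + 13 (mod 23) for (x, y) = (17, 8).
LHS: y^2 = 8^2 mod 23 = 18
RHS: x^3 + 6 x + 13 = 17^3 + 6*17 + 13 mod 23 = 14
LHS != RHS

No, not on the curve


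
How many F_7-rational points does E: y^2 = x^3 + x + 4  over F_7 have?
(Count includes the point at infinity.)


For each x in F_7, count y with y^2 = x^3 + 1 x + 4 mod 7:
  x = 0: RHS = 4, y in [2, 5]  -> 2 point(s)
  x = 2: RHS = 0, y in [0]  -> 1 point(s)
  x = 4: RHS = 2, y in [3, 4]  -> 2 point(s)
  x = 5: RHS = 1, y in [1, 6]  -> 2 point(s)
  x = 6: RHS = 2, y in [3, 4]  -> 2 point(s)
Affine points: 9. Add the point at infinity: total = 10.

#E(F_7) = 10


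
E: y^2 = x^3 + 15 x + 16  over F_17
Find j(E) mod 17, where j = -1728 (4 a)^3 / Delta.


Delta = -16(4 a^3 + 27 b^2) mod 17 = 12
-1728 * (4 a)^3 = -1728 * (4*15)^3 mod 17 = 5
j = 5 * 12^(-1) mod 17 = 16

j = 16 (mod 17)


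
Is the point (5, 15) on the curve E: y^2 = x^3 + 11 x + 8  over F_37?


Check whether y^2 = x^3 + 11 x + 8 (mod 37) for (x, y) = (5, 15).
LHS: y^2 = 15^2 mod 37 = 3
RHS: x^3 + 11 x + 8 = 5^3 + 11*5 + 8 mod 37 = 3
LHS = RHS

Yes, on the curve


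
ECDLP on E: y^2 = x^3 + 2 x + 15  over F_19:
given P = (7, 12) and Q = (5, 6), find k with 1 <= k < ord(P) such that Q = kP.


Enumerate multiples of P until we hit Q = (5, 6):
  1P = (7, 12)
  2P = (16, 1)
  3P = (5, 13)
  4P = (12, 0)
  5P = (5, 6)
Match found at i = 5.

k = 5


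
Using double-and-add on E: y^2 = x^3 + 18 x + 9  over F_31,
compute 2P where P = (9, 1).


k = 2 = 10_2 (binary, LSB first: 01)
Double-and-add from P = (9, 1):
  bit 0 = 0: acc unchanged = O
  bit 1 = 1: acc = O + (1, 20) = (1, 20)

2P = (1, 20)


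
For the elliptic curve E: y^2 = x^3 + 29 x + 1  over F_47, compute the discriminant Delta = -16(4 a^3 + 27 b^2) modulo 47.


4 a^3 + 27 b^2 = 4*29^3 + 27*1^2 = 97556 + 27 = 97583
Delta = -16 * (97583) = -1561328
Delta mod 47 = 12

Delta = 12 (mod 47)


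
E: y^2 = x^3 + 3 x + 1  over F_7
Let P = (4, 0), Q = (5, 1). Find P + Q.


P != Q, so use the chord formula.
s = (y2 - y1) / (x2 - x1) = (1) / (1) mod 7 = 1
x3 = s^2 - x1 - x2 mod 7 = 1^2 - 4 - 5 = 6
y3 = s (x1 - x3) - y1 mod 7 = 1 * (4 - 6) - 0 = 5

P + Q = (6, 5)
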